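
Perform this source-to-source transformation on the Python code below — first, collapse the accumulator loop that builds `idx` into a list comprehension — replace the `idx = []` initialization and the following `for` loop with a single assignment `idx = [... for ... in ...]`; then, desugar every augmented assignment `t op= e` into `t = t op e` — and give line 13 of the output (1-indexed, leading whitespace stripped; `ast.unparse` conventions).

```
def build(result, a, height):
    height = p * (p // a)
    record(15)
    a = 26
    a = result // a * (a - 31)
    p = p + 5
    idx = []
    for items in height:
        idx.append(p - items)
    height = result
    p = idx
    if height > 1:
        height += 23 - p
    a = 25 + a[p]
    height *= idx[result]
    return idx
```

height = height * idx[result]

Transformed code:
def build(result, a, height):
    height = p * (p // a)
    record(15)
    a = 26
    a = result // a * (a - 31)
    p = p + 5
    idx = [p - items for items in height]
    height = result
    p = idx
    if height > 1:
        height = height + (23 - p)
    a = 25 + a[p]
    height = height * idx[result]
    return idx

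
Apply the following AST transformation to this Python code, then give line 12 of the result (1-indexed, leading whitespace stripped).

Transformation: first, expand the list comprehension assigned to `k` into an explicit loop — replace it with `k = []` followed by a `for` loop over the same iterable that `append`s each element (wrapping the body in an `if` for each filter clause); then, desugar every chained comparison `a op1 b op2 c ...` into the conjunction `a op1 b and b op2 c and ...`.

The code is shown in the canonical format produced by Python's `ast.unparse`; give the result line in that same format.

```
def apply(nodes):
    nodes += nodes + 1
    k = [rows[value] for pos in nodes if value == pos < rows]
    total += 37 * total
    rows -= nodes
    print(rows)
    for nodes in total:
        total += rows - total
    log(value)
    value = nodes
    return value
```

Transformed code:
def apply(nodes):
    nodes += nodes + 1
    k = []
    for pos in nodes:
        if value == pos and pos < rows:
            k.append(rows[value])
    total += 37 * total
    rows -= nodes
    print(rows)
    for nodes in total:
        total += rows - total
    log(value)
    value = nodes
    return value

log(value)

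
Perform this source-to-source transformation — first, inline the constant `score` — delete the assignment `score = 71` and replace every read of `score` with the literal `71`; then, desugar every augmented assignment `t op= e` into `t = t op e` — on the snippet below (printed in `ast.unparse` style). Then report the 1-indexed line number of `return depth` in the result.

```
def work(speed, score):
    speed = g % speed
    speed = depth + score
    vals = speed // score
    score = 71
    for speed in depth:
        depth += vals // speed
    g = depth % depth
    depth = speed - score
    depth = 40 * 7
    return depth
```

10

Transformed code:
def work(speed, score):
    speed = g % speed
    speed = depth + 71
    vals = speed // 71
    for speed in depth:
        depth = depth + vals // speed
    g = depth % depth
    depth = speed - 71
    depth = 40 * 7
    return depth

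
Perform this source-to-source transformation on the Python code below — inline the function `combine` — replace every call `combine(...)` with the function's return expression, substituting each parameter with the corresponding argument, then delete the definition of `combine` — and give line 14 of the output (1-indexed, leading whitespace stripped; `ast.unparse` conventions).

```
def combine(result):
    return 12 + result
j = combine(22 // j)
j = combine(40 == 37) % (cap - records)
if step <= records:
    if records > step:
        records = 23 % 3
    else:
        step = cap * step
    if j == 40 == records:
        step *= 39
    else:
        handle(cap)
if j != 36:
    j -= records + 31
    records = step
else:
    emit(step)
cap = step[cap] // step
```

records = step

Transformed code:
j = 12 + 22 // j
j = (12 + (40 == 37)) % (cap - records)
if step <= records:
    if records > step:
        records = 23 % 3
    else:
        step = cap * step
    if j == 40 == records:
        step *= 39
    else:
        handle(cap)
if j != 36:
    j -= records + 31
    records = step
else:
    emit(step)
cap = step[cap] // step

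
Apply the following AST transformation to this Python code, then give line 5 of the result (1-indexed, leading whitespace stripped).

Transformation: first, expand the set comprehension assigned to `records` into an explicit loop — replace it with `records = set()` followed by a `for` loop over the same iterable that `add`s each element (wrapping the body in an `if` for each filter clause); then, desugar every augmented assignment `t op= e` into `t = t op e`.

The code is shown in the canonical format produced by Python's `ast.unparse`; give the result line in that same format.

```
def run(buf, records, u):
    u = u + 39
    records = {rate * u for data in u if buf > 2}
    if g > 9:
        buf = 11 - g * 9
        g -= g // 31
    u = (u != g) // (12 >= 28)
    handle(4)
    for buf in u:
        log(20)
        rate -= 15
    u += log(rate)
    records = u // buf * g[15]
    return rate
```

Transformed code:
def run(buf, records, u):
    u = u + 39
    records = set()
    for data in u:
        if buf > 2:
            records.add(rate * u)
    if g > 9:
        buf = 11 - g * 9
        g = g - g // 31
    u = (u != g) // (12 >= 28)
    handle(4)
    for buf in u:
        log(20)
        rate = rate - 15
    u = u + log(rate)
    records = u // buf * g[15]
    return rate

if buf > 2:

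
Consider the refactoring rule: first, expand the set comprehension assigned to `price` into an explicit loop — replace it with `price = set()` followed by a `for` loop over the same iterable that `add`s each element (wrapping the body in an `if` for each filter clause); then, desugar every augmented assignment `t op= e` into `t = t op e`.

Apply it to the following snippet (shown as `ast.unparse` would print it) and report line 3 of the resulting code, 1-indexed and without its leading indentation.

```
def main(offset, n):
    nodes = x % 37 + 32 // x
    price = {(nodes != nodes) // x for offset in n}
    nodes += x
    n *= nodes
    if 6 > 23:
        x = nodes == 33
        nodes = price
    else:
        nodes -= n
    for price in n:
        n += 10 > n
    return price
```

Transformed code:
def main(offset, n):
    nodes = x % 37 + 32 // x
    price = set()
    for offset in n:
        price.add((nodes != nodes) // x)
    nodes = nodes + x
    n = n * nodes
    if 6 > 23:
        x = nodes == 33
        nodes = price
    else:
        nodes = nodes - n
    for price in n:
        n = n + (10 > n)
    return price

price = set()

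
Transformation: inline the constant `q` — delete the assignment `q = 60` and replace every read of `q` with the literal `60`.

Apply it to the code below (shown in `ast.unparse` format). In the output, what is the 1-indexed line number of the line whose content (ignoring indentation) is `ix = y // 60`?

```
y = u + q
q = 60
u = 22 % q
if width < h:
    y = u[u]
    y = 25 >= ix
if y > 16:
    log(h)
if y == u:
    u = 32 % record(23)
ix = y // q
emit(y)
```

Transformed code:
y = u + 60
u = 22 % 60
if width < h:
    y = u[u]
    y = 25 >= ix
if y > 16:
    log(h)
if y == u:
    u = 32 % record(23)
ix = y // 60
emit(y)

10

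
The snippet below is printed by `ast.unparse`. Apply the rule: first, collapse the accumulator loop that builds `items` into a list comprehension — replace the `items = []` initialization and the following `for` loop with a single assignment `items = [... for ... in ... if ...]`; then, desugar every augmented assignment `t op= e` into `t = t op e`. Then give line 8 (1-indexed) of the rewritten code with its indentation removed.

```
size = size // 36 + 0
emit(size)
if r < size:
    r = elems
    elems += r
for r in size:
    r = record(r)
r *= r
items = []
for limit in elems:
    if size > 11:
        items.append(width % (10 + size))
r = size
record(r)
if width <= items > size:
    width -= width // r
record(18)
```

Transformed code:
size = size // 36 + 0
emit(size)
if r < size:
    r = elems
    elems = elems + r
for r in size:
    r = record(r)
r = r * r
items = [width % (10 + size) for limit in elems if size > 11]
r = size
record(r)
if width <= items > size:
    width = width - width // r
record(18)

r = r * r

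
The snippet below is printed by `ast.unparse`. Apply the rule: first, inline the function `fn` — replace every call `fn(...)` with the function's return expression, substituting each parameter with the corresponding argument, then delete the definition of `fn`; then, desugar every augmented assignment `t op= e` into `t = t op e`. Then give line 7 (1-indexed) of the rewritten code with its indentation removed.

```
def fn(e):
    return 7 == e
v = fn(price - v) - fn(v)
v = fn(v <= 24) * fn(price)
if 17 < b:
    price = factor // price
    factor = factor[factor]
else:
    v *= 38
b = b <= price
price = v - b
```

v = v * 38

Transformed code:
v = (7 == price - v) - (7 == v)
v = (7 == (v <= 24)) * (7 == price)
if 17 < b:
    price = factor // price
    factor = factor[factor]
else:
    v = v * 38
b = b <= price
price = v - b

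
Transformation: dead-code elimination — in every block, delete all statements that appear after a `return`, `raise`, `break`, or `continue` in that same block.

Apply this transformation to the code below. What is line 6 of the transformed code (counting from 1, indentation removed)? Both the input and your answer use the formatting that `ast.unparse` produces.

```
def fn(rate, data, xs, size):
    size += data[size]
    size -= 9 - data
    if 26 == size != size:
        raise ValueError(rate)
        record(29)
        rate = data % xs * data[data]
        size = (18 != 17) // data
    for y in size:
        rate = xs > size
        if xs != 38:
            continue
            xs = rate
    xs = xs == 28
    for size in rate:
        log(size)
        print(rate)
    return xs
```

for y in size:

Transformed code:
def fn(rate, data, xs, size):
    size += data[size]
    size -= 9 - data
    if 26 == size != size:
        raise ValueError(rate)
    for y in size:
        rate = xs > size
        if xs != 38:
            continue
    xs = xs == 28
    for size in rate:
        log(size)
        print(rate)
    return xs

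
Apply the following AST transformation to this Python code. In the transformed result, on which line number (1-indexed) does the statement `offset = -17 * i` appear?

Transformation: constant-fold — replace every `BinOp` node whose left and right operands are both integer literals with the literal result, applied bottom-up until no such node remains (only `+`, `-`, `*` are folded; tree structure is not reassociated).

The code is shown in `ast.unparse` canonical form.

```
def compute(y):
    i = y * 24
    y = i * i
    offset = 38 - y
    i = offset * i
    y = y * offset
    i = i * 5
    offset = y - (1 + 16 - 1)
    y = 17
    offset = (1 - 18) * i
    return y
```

Transformed code:
def compute(y):
    i = y * 24
    y = i * i
    offset = 38 - y
    i = offset * i
    y = y * offset
    i = i * 5
    offset = y - 16
    y = 17
    offset = -17 * i
    return y

10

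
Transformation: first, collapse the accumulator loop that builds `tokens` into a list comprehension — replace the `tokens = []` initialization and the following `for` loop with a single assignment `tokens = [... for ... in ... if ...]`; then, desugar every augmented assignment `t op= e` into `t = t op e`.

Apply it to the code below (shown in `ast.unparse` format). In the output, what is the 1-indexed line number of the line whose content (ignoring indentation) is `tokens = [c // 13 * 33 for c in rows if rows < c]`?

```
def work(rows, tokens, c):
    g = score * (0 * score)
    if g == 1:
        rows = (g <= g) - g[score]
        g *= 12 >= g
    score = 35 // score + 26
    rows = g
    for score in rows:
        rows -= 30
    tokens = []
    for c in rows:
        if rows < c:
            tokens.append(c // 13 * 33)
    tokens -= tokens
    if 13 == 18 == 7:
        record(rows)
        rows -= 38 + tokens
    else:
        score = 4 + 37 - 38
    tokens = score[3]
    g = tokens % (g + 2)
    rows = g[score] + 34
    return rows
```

10

Transformed code:
def work(rows, tokens, c):
    g = score * (0 * score)
    if g == 1:
        rows = (g <= g) - g[score]
        g = g * (12 >= g)
    score = 35 // score + 26
    rows = g
    for score in rows:
        rows = rows - 30
    tokens = [c // 13 * 33 for c in rows if rows < c]
    tokens = tokens - tokens
    if 13 == 18 == 7:
        record(rows)
        rows = rows - (38 + tokens)
    else:
        score = 4 + 37 - 38
    tokens = score[3]
    g = tokens % (g + 2)
    rows = g[score] + 34
    return rows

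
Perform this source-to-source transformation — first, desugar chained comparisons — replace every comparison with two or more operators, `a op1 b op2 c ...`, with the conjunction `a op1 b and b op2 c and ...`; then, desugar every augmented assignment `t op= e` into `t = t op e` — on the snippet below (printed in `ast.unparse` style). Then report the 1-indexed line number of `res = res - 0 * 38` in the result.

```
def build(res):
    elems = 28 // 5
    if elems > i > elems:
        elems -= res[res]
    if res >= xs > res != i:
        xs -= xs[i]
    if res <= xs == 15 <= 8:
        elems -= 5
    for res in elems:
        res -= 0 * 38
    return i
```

10

Transformed code:
def build(res):
    elems = 28 // 5
    if elems > i and i > elems:
        elems = elems - res[res]
    if res >= xs and xs > res and (res != i):
        xs = xs - xs[i]
    if res <= xs and xs == 15 and (15 <= 8):
        elems = elems - 5
    for res in elems:
        res = res - 0 * 38
    return i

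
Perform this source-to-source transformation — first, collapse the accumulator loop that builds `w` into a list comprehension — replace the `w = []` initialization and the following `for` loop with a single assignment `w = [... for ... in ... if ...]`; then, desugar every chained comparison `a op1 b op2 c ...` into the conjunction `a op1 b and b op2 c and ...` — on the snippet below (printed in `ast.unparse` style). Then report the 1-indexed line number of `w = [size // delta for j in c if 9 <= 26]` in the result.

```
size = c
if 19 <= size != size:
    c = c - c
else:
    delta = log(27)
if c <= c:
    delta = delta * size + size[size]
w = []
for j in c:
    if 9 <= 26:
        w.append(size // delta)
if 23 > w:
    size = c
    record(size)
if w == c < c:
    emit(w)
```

8

Transformed code:
size = c
if 19 <= size and size != size:
    c = c - c
else:
    delta = log(27)
if c <= c:
    delta = delta * size + size[size]
w = [size // delta for j in c if 9 <= 26]
if 23 > w:
    size = c
    record(size)
if w == c and c < c:
    emit(w)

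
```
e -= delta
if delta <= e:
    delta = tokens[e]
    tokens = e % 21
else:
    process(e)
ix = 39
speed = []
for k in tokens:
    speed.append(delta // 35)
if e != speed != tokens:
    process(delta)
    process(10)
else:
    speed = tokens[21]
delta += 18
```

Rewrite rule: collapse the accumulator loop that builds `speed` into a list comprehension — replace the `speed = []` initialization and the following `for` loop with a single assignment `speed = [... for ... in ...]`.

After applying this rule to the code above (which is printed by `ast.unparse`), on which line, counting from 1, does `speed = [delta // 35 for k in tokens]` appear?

Transformed code:
e -= delta
if delta <= e:
    delta = tokens[e]
    tokens = e % 21
else:
    process(e)
ix = 39
speed = [delta // 35 for k in tokens]
if e != speed != tokens:
    process(delta)
    process(10)
else:
    speed = tokens[21]
delta += 18

8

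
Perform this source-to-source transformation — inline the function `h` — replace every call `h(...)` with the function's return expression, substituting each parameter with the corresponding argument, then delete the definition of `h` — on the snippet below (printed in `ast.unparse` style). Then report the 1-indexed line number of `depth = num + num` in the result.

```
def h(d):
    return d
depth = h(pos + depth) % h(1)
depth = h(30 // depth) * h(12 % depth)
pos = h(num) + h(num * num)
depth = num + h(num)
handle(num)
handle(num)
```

4

Transformed code:
depth = (pos + depth) % 1
depth = 30 // depth * (12 % depth)
pos = num + num * num
depth = num + num
handle(num)
handle(num)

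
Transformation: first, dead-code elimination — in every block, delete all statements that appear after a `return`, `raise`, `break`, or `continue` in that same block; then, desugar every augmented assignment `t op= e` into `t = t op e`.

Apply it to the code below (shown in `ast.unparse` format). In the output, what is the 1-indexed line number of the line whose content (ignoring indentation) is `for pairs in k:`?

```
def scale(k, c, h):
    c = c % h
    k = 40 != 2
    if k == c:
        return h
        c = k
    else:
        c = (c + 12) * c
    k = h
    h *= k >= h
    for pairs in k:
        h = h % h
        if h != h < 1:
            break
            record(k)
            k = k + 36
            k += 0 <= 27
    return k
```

10

Transformed code:
def scale(k, c, h):
    c = c % h
    k = 40 != 2
    if k == c:
        return h
    else:
        c = (c + 12) * c
    k = h
    h = h * (k >= h)
    for pairs in k:
        h = h % h
        if h != h < 1:
            break
    return k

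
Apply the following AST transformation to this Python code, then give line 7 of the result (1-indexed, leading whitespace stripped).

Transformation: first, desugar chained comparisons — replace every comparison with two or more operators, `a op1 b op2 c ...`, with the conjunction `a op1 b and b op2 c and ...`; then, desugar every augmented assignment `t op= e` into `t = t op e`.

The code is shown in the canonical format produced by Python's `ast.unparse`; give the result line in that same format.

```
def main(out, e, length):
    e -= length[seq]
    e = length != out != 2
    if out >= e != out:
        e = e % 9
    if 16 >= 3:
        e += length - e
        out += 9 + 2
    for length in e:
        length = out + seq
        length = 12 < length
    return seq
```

Transformed code:
def main(out, e, length):
    e = e - length[seq]
    e = length != out and out != 2
    if out >= e and e != out:
        e = e % 9
    if 16 >= 3:
        e = e + (length - e)
        out = out + (9 + 2)
    for length in e:
        length = out + seq
        length = 12 < length
    return seq

e = e + (length - e)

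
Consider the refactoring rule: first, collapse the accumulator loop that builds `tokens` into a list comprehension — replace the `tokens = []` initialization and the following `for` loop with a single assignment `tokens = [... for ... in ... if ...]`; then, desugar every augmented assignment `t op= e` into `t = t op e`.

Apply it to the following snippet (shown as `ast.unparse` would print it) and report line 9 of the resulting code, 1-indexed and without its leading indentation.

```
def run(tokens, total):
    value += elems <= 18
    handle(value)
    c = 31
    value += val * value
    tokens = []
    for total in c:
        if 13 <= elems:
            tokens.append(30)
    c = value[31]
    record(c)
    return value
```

Transformed code:
def run(tokens, total):
    value = value + (elems <= 18)
    handle(value)
    c = 31
    value = value + val * value
    tokens = [30 for total in c if 13 <= elems]
    c = value[31]
    record(c)
    return value

return value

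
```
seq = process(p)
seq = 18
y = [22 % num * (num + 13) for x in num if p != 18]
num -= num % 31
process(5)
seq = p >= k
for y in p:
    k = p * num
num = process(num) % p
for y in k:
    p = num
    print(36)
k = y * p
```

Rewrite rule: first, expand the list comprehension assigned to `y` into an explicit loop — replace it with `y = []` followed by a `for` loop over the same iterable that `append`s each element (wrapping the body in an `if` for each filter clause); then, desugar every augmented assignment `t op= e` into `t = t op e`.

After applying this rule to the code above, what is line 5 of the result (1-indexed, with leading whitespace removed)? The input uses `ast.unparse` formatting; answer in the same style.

Transformed code:
seq = process(p)
seq = 18
y = []
for x in num:
    if p != 18:
        y.append(22 % num * (num + 13))
num = num - num % 31
process(5)
seq = p >= k
for y in p:
    k = p * num
num = process(num) % p
for y in k:
    p = num
    print(36)
k = y * p

if p != 18:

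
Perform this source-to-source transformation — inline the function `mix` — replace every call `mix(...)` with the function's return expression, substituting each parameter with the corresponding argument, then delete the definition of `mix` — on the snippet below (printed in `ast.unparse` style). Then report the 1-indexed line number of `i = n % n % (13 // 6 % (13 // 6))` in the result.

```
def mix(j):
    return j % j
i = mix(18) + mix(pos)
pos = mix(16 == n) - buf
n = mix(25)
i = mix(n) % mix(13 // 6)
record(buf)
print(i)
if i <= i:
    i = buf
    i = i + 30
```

4

Transformed code:
i = 18 % 18 + pos % pos
pos = (16 == n) % (16 == n) - buf
n = 25 % 25
i = n % n % (13 // 6 % (13 // 6))
record(buf)
print(i)
if i <= i:
    i = buf
    i = i + 30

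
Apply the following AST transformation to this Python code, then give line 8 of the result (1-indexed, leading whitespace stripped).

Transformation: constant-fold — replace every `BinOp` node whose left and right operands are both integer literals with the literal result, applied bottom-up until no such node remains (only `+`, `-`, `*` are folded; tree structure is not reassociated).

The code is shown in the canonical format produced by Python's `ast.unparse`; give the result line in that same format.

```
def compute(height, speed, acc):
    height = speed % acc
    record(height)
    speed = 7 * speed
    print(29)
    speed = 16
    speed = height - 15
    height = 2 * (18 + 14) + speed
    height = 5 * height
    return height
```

height = 64 + speed

Transformed code:
def compute(height, speed, acc):
    height = speed % acc
    record(height)
    speed = 7 * speed
    print(29)
    speed = 16
    speed = height - 15
    height = 64 + speed
    height = 5 * height
    return height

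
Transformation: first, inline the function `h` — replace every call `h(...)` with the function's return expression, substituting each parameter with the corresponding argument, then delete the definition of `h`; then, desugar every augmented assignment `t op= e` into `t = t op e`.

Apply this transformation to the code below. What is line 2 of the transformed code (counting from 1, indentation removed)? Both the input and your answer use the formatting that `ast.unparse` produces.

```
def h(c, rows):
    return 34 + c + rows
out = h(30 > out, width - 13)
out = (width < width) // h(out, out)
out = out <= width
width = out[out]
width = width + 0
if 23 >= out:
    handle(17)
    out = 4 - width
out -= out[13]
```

Transformed code:
out = 34 + (30 > out) + (width - 13)
out = (width < width) // (34 + out + out)
out = out <= width
width = out[out]
width = width + 0
if 23 >= out:
    handle(17)
    out = 4 - width
out = out - out[13]

out = (width < width) // (34 + out + out)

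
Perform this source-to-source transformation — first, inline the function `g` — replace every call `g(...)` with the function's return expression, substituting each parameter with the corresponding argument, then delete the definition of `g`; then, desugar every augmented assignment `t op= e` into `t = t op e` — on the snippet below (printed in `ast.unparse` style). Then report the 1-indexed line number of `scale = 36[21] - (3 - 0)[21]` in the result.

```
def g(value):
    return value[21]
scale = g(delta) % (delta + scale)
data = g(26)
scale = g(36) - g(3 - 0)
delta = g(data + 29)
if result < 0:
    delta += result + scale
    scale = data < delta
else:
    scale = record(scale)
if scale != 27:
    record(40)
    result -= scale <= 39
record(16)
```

Transformed code:
scale = delta[21] % (delta + scale)
data = 26[21]
scale = 36[21] - (3 - 0)[21]
delta = (data + 29)[21]
if result < 0:
    delta = delta + (result + scale)
    scale = data < delta
else:
    scale = record(scale)
if scale != 27:
    record(40)
    result = result - (scale <= 39)
record(16)

3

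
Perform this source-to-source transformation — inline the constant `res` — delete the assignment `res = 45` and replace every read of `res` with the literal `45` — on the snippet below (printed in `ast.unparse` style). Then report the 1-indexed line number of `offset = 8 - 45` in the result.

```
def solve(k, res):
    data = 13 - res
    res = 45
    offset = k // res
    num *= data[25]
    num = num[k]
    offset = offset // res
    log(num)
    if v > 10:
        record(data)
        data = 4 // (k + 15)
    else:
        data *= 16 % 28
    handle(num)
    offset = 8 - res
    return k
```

14

Transformed code:
def solve(k, res):
    data = 13 - 45
    offset = k // 45
    num *= data[25]
    num = num[k]
    offset = offset // 45
    log(num)
    if v > 10:
        record(data)
        data = 4 // (k + 15)
    else:
        data *= 16 % 28
    handle(num)
    offset = 8 - 45
    return k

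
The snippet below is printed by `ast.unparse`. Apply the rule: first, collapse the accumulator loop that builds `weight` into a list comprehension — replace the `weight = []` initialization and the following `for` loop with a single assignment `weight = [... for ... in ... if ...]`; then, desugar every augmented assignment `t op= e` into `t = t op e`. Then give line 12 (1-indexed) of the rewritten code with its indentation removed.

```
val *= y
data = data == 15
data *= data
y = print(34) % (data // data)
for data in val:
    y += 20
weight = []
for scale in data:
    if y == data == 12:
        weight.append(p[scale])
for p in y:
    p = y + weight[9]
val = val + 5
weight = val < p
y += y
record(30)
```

Transformed code:
val = val * y
data = data == 15
data = data * data
y = print(34) % (data // data)
for data in val:
    y = y + 20
weight = [p[scale] for scale in data if y == data == 12]
for p in y:
    p = y + weight[9]
val = val + 5
weight = val < p
y = y + y
record(30)

y = y + y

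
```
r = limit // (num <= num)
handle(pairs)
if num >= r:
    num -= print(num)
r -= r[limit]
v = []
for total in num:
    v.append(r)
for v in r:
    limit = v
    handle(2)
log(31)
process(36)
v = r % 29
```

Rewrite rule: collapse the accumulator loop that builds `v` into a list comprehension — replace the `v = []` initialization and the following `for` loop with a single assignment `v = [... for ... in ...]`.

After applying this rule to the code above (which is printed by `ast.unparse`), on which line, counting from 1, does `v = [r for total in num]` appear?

6

Transformed code:
r = limit // (num <= num)
handle(pairs)
if num >= r:
    num -= print(num)
r -= r[limit]
v = [r for total in num]
for v in r:
    limit = v
    handle(2)
log(31)
process(36)
v = r % 29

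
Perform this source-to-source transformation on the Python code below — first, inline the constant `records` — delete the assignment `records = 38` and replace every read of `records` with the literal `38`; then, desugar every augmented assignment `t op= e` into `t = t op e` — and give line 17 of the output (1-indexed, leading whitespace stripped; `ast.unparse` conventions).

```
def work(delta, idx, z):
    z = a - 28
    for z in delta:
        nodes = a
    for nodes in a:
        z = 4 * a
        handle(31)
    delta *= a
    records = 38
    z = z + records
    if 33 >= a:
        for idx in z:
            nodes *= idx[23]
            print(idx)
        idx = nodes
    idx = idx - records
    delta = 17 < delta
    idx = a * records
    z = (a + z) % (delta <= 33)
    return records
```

idx = a * 38

Transformed code:
def work(delta, idx, z):
    z = a - 28
    for z in delta:
        nodes = a
    for nodes in a:
        z = 4 * a
        handle(31)
    delta = delta * a
    z = z + 38
    if 33 >= a:
        for idx in z:
            nodes = nodes * idx[23]
            print(idx)
        idx = nodes
    idx = idx - 38
    delta = 17 < delta
    idx = a * 38
    z = (a + z) % (delta <= 33)
    return 38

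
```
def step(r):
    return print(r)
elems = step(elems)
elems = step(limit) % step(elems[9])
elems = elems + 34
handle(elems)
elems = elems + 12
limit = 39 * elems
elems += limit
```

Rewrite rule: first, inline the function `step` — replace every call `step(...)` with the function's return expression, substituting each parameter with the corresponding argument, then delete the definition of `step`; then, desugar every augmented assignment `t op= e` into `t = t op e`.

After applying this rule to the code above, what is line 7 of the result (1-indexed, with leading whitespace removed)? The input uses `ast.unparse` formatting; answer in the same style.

Transformed code:
elems = print(elems)
elems = print(limit) % print(elems[9])
elems = elems + 34
handle(elems)
elems = elems + 12
limit = 39 * elems
elems = elems + limit

elems = elems + limit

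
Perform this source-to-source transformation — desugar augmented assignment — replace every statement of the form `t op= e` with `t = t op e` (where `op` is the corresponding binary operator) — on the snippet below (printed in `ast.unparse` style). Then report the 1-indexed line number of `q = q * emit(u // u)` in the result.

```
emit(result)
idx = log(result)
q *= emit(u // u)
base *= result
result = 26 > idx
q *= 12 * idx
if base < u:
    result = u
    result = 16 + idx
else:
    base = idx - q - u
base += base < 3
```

3

Transformed code:
emit(result)
idx = log(result)
q = q * emit(u // u)
base = base * result
result = 26 > idx
q = q * (12 * idx)
if base < u:
    result = u
    result = 16 + idx
else:
    base = idx - q - u
base = base + (base < 3)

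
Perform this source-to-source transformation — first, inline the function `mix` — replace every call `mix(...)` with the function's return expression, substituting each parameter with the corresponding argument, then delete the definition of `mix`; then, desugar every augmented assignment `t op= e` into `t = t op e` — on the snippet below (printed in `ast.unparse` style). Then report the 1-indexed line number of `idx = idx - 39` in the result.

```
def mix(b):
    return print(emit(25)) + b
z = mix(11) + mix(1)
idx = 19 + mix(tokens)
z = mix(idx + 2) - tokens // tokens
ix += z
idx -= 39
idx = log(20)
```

5

Transformed code:
z = print(emit(25)) + 11 + (print(emit(25)) + 1)
idx = 19 + (print(emit(25)) + tokens)
z = print(emit(25)) + (idx + 2) - tokens // tokens
ix = ix + z
idx = idx - 39
idx = log(20)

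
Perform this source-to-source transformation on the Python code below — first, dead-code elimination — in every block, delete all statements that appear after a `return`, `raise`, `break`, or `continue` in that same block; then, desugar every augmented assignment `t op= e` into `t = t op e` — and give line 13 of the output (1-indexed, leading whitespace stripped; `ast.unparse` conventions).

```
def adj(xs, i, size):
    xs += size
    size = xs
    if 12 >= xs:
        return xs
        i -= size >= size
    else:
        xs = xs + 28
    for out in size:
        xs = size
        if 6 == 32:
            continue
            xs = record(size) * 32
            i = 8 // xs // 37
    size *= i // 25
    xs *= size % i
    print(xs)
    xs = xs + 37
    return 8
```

xs = xs * (size % i)

Transformed code:
def adj(xs, i, size):
    xs = xs + size
    size = xs
    if 12 >= xs:
        return xs
    else:
        xs = xs + 28
    for out in size:
        xs = size
        if 6 == 32:
            continue
    size = size * (i // 25)
    xs = xs * (size % i)
    print(xs)
    xs = xs + 37
    return 8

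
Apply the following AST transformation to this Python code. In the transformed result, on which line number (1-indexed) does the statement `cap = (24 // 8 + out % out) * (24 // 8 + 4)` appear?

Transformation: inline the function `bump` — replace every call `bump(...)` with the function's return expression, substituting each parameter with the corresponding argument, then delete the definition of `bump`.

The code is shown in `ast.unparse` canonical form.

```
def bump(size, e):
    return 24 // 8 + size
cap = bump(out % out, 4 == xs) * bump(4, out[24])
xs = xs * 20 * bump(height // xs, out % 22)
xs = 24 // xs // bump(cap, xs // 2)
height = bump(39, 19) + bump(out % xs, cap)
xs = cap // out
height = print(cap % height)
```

Transformed code:
cap = (24 // 8 + out % out) * (24 // 8 + 4)
xs = xs * 20 * (24 // 8 + height // xs)
xs = 24 // xs // (24 // 8 + cap)
height = 24 // 8 + 39 + (24 // 8 + out % xs)
xs = cap // out
height = print(cap % height)

1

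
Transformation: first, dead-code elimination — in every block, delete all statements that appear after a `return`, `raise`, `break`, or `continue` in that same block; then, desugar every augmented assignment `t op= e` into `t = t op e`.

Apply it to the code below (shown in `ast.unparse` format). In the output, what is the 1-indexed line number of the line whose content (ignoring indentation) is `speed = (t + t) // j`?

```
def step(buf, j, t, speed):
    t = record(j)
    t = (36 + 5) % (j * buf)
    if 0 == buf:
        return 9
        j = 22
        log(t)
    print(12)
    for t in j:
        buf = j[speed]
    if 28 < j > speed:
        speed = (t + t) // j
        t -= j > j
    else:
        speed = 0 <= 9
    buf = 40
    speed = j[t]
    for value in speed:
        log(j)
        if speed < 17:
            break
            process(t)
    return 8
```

Transformed code:
def step(buf, j, t, speed):
    t = record(j)
    t = (36 + 5) % (j * buf)
    if 0 == buf:
        return 9
    print(12)
    for t in j:
        buf = j[speed]
    if 28 < j > speed:
        speed = (t + t) // j
        t = t - (j > j)
    else:
        speed = 0 <= 9
    buf = 40
    speed = j[t]
    for value in speed:
        log(j)
        if speed < 17:
            break
    return 8

10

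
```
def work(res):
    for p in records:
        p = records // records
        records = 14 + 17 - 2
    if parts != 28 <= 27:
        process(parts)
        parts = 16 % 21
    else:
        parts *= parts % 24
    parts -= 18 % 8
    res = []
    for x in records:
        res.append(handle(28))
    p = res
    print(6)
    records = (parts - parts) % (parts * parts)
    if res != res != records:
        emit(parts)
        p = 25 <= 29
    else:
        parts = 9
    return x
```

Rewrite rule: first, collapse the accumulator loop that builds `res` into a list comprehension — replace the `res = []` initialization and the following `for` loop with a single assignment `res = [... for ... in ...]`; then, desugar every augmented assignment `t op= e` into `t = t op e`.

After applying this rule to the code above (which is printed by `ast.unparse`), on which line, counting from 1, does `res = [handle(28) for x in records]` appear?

11

Transformed code:
def work(res):
    for p in records:
        p = records // records
        records = 14 + 17 - 2
    if parts != 28 <= 27:
        process(parts)
        parts = 16 % 21
    else:
        parts = parts * (parts % 24)
    parts = parts - 18 % 8
    res = [handle(28) for x in records]
    p = res
    print(6)
    records = (parts - parts) % (parts * parts)
    if res != res != records:
        emit(parts)
        p = 25 <= 29
    else:
        parts = 9
    return x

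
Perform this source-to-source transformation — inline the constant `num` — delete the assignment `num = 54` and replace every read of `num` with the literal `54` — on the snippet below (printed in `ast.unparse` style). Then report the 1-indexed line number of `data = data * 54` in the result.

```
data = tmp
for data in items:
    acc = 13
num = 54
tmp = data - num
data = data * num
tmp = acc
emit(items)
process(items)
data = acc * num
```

5

Transformed code:
data = tmp
for data in items:
    acc = 13
tmp = data - 54
data = data * 54
tmp = acc
emit(items)
process(items)
data = acc * 54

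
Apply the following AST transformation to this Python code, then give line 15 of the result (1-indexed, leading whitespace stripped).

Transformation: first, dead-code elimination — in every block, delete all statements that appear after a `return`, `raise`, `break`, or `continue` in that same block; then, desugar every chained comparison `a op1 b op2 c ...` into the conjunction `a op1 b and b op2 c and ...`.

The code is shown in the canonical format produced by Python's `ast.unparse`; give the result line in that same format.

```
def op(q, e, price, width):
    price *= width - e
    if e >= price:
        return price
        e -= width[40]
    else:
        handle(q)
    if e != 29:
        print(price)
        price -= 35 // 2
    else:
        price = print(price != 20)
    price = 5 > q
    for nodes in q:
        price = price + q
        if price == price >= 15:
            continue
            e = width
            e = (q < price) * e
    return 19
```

Transformed code:
def op(q, e, price, width):
    price *= width - e
    if e >= price:
        return price
    else:
        handle(q)
    if e != 29:
        print(price)
        price -= 35 // 2
    else:
        price = print(price != 20)
    price = 5 > q
    for nodes in q:
        price = price + q
        if price == price and price >= 15:
            continue
    return 19

if price == price and price >= 15:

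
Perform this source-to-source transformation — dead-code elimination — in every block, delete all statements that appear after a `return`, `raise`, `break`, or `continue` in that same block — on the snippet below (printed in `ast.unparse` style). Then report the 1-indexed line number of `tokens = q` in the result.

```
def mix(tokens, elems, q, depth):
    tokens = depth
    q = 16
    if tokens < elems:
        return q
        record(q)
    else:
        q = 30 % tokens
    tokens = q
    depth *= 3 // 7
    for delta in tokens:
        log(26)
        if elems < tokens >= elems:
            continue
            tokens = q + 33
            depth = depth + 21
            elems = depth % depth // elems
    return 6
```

Transformed code:
def mix(tokens, elems, q, depth):
    tokens = depth
    q = 16
    if tokens < elems:
        return q
    else:
        q = 30 % tokens
    tokens = q
    depth *= 3 // 7
    for delta in tokens:
        log(26)
        if elems < tokens >= elems:
            continue
    return 6

8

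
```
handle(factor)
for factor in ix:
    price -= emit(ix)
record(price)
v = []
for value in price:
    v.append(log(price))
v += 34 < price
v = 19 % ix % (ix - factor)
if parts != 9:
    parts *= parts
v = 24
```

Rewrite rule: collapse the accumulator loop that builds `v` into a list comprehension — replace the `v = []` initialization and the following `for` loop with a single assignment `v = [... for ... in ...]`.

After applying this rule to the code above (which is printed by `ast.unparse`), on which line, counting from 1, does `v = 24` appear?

10

Transformed code:
handle(factor)
for factor in ix:
    price -= emit(ix)
record(price)
v = [log(price) for value in price]
v += 34 < price
v = 19 % ix % (ix - factor)
if parts != 9:
    parts *= parts
v = 24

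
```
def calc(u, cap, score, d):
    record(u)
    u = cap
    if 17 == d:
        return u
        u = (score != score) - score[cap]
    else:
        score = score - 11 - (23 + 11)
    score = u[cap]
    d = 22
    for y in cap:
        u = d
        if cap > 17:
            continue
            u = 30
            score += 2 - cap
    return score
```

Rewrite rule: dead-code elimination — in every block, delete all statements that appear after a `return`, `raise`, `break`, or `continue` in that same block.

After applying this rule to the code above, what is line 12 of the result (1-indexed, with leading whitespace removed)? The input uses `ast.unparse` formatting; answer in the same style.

Transformed code:
def calc(u, cap, score, d):
    record(u)
    u = cap
    if 17 == d:
        return u
    else:
        score = score - 11 - (23 + 11)
    score = u[cap]
    d = 22
    for y in cap:
        u = d
        if cap > 17:
            continue
    return score

if cap > 17: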